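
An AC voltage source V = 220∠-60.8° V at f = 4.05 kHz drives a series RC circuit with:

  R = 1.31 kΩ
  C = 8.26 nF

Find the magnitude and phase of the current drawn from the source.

Step 1 — Angular frequency: ω = 2π·f = 2π·4050 = 2.545e+04 rad/s.
Step 2 — Component impedances:
  R: Z = R = 1310 Ω
  C: Z = 1/(jωC) = -j/(ω·C) = 0 - j4758 Ω
Step 3 — Series combination: Z_total = R + C = 1310 - j4758 Ω = 4935∠-74.6° Ω.
Step 4 — Source phasor: V = 220∠-60.8° V = 107.3 - j192 V.
Step 5 — Ohm's law: I = V / Z_total = (107.3 - j192) / (1310 - j4758) = 0.0433 + j0.01064 A.
Step 6 — Convert to polar: |I| = 0.04458 A, ∠I = 13.8°.

I = 0.04458∠13.8° A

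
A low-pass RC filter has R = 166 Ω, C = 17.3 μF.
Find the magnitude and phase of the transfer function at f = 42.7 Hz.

Step 1 — Angular frequency: ω = 2π·42.7 = 268.3 rad/s.
Step 2 — Transfer function: H(jω) = 1/(1 + jωRC).
Step 3 — Denominator: 1 + jωRC = 1 + j·268.3·166·1.73e-05 = 1 + j0.7705.
Step 4 — H = 0.6275 - j0.4835.
Step 5 — Magnitude: |H| = 0.7921 (-2.0 dB); phase: φ = -37.6°.

|H| = 0.7921 (-2.0 dB), φ = -37.6°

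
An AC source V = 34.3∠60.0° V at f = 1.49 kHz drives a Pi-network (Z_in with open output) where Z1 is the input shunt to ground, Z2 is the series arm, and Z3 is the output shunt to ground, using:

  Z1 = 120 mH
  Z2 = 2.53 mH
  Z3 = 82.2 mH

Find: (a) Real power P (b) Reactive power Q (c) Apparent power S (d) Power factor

Step 1 — Angular frequency: ω = 2π·f = 2π·1490 = 9362 rad/s.
Step 2 — Component impedances:
  Z1: Z = jωL = j·9362·0.12 = 0 + j1123 Ω
  Z2: Z = jωL = j·9362·0.00253 = 0 + j23.69 Ω
  Z3: Z = jωL = j·9362·0.0822 = 0 + j769.6 Ω
Step 3 — With open output, the series arm Z2 and the output shunt Z3 appear in series to ground: Z2 + Z3 = 0 + j793.2 Ω.
Step 4 — Parallel with input shunt Z1: Z_in = Z1 || (Z2 + Z3) = 0 + j464.9 Ω = 464.9∠90.0° Ω.
Step 5 — Source phasor: V = 34.3∠60.0° V = 17.15 + j29.7 V.
Step 6 — Current: I = V / Z = 0.06389 - j0.03689 A = 0.07377∠-30.0° A.
Step 7 — Complex power: S = V·I* = 0 + j2.53 VA.
Step 8 — Real power: P = Re(S) = 0 W.
Step 9 — Reactive power: Q = Im(S) = 2.53 VAR.
Step 10 — Apparent power: |S| = 2.53 VA.
Step 11 — Power factor: PF = P/|S| = 0 (lagging).

(a) P = 0 W  (b) Q = 2.53 VAR  (c) S = 2.53 VA  (d) PF = 0 (lagging)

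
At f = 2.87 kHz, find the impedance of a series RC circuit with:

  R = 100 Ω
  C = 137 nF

Step 1 — Angular frequency: ω = 2π·f = 2π·2870 = 1.803e+04 rad/s.
Step 2 — Component impedances:
  R: Z = R = 100 Ω
  C: Z = 1/(jωC) = -j/(ω·C) = 0 - j404.8 Ω
Step 3 — Series combination: Z_total = R + C = 100 - j404.8 Ω = 416.9∠-76.1° Ω.

Z = 100 - j404.8 Ω = 416.9∠-76.1° Ω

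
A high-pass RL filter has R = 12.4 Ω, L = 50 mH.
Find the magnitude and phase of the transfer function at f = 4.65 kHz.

Step 1 — Angular frequency: ω = 2π·4650 = 2.922e+04 rad/s.
Step 2 — Transfer function: H(jω) = jωL/(R + jωL).
Step 3 — Numerator jωL = j·1461; denominator R + jωL = 12.4 + j1461.
Step 4 — H = 0.9999 + j0.008488.
Step 5 — Magnitude: |H| = 1 (-0.0 dB); phase: φ = 0.5°.

|H| = 1 (-0.0 dB), φ = 0.5°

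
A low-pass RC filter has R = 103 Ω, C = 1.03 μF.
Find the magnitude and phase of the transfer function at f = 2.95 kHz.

Step 1 — Angular frequency: ω = 2π·2950 = 1.854e+04 rad/s.
Step 2 — Transfer function: H(jω) = 1/(1 + jωRC).
Step 3 — Denominator: 1 + jωRC = 1 + j·1.854e+04·103·1.03e-06 = 1 + j1.966.
Step 4 — H = 0.2055 - j0.404.
Step 5 — Magnitude: |H| = 0.4533 (-6.9 dB); phase: φ = -63.0°.

|H| = 0.4533 (-6.9 dB), φ = -63.0°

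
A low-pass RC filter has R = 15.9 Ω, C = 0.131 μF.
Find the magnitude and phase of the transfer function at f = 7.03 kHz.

Step 1 — Angular frequency: ω = 2π·7030 = 4.417e+04 rad/s.
Step 2 — Transfer function: H(jω) = 1/(1 + jωRC).
Step 3 — Denominator: 1 + jωRC = 1 + j·4.417e+04·15.9·1.31e-07 = 1 + j0.092.
Step 4 — H = 0.9916 - j0.09123.
Step 5 — Magnitude: |H| = 0.9958 (-0.0 dB); phase: φ = -5.3°.

|H| = 0.9958 (-0.0 dB), φ = -5.3°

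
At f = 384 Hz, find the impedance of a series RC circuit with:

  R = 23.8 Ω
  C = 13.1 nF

Step 1 — Angular frequency: ω = 2π·f = 2π·384 = 2413 rad/s.
Step 2 — Component impedances:
  R: Z = R = 23.8 Ω
  C: Z = 1/(jωC) = -j/(ω·C) = 0 - j3.164e+04 Ω
Step 3 — Series combination: Z_total = R + C = 23.8 - j3.164e+04 Ω = 3.164e+04∠-90.0° Ω.

Z = 23.8 - j3.164e+04 Ω = 3.164e+04∠-90.0° Ω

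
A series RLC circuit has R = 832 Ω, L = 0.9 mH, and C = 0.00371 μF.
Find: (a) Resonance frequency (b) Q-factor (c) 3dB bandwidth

Step 1 — Resonance condition Im(Z)=0 gives ω₀ = 1/√(LC).
Step 2 — ω₀ = 1/√(0.0009·3.71e-09) = 5.473e+05 rad/s.
Step 3 — f₀ = ω₀/(2π) = 8.71e+04 Hz.
Step 4 — Series Q: Q = ω₀L/R = 5.473e+05·0.0009/832 = 0.592.
Step 5 — 3dB bandwidth: Δω = ω₀/Q = 9.244e+05 rad/s; BW = Δω/(2π) = 1.471e+05 Hz.

(a) f₀ = 8.71e+04 Hz  (b) Q = 0.592  (c) BW = 1.471e+05 Hz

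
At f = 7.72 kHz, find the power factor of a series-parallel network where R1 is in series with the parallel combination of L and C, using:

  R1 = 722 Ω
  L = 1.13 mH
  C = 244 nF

Step 1 — Angular frequency: ω = 2π·f = 2π·7720 = 4.851e+04 rad/s.
Step 2 — Component impedances:
  R1: Z = R = 722 Ω
  L: Z = jωL = j·4.851e+04·0.00113 = 0 + j54.81 Ω
  C: Z = 1/(jωC) = -j/(ω·C) = 0 - j84.49 Ω
Step 3 — Parallel branch: L || C = 1/(1/L + 1/C) = 0 + j156 Ω.
Step 4 — Series with R1: Z_total = R1 + (L || C) = 722 + j156 Ω = 738.7∠12.2° Ω.
Step 5 — Power factor: PF = cos(φ) = Re(Z)/|Z| = 722/738.7 = 0.9774.
Step 6 — Type: Im(Z) = 156 ⇒ lagging (phase φ = 12.2°).

PF = 0.9774 (lagging, φ = 12.2°)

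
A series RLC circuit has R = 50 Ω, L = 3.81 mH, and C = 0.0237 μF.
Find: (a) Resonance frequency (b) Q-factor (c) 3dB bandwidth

Step 1 — Resonance condition Im(Z)=0 gives ω₀ = 1/√(LC).
Step 2 — ω₀ = 1/√(0.00381·2.37e-08) = 1.052e+05 rad/s.
Step 3 — f₀ = ω₀/(2π) = 1.675e+04 Hz.
Step 4 — Series Q: Q = ω₀L/R = 1.052e+05·0.00381/50 = 8.019.
Step 5 — 3dB bandwidth: Δω = ω₀/Q = 1.312e+04 rad/s; BW = Δω/(2π) = 2089 Hz.

(a) f₀ = 1.675e+04 Hz  (b) Q = 8.019  (c) BW = 2089 Hz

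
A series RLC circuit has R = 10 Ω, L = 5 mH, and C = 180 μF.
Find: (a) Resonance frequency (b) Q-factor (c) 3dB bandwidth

Step 1 — Resonance: ω₀ = 1/√(LC) = 1/√(0.005·0.00018) = 1054 rad/s.
Step 2 — f₀ = ω₀/(2π) = 167.8 Hz.
Step 3 — Series Q: Q = ω₀L/R = 1054·0.005/10 = 0.527.
Step 4 — Bandwidth: Δω = ω₀/Q = 2000 rad/s; BW = Δω/(2π) = 318.3 Hz.

(a) f₀ = 167.8 Hz  (b) Q = 0.527  (c) BW = 318.3 Hz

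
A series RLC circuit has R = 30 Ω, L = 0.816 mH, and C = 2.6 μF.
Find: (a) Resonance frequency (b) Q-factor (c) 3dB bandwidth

Step 1 — Resonance condition Im(Z)=0 gives ω₀ = 1/√(LC).
Step 2 — ω₀ = 1/√(0.000816·2.6e-06) = 2.171e+04 rad/s.
Step 3 — f₀ = ω₀/(2π) = 3455 Hz.
Step 4 — Series Q: Q = ω₀L/R = 2.171e+04·0.000816/30 = 0.5905.
Step 5 — 3dB bandwidth: Δω = ω₀/Q = 3.676e+04 rad/s; BW = Δω/(2π) = 5851 Hz.

(a) f₀ = 3455 Hz  (b) Q = 0.5905  (c) BW = 5851 Hz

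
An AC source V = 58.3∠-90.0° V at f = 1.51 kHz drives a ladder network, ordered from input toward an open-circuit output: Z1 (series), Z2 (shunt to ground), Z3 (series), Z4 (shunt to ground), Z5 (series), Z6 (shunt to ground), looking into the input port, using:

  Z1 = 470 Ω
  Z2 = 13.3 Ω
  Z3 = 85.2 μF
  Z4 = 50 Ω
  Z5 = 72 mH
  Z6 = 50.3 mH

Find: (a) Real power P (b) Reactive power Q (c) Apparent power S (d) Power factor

Step 1 — Angular frequency: ω = 2π·f = 2π·1510 = 9488 rad/s.
Step 2 — Component impedances:
  Z1: Z = R = 470 Ω
  Z2: Z = R = 13.3 Ω
  Z3: Z = 1/(jωC) = -j/(ω·C) = 0 - j1.237 Ω
  Z4: Z = R = 50 Ω
  Z5: Z = jωL = j·9488·0.072 = 0 + j683.1 Ω
  Z6: Z = jωL = j·9488·0.0503 = 0 + j477.2 Ω
Step 3 — Ladder network (open output): work backward from the far end, alternating series and parallel combinations. Z_in = 480.5 + j0.04044 Ω = 480.5∠0.0° Ω.
Step 4 — Source phasor: V = 58.3∠-90.0° V = 0 - j58.3 V.
Step 5 — Current: I = V / Z = -1.021e-05 - j0.1213 A = 0.1213∠-90.0° A.
Step 6 — Complex power: S = V·I* = 7.074 + j0.0005953 VA.
Step 7 — Real power: P = Re(S) = 7.074 W.
Step 8 — Reactive power: Q = Im(S) = 0.0005953 VAR.
Step 9 — Apparent power: |S| = 7.074 VA.
Step 10 — Power factor: PF = P/|S| = 1 (lagging).

(a) P = 7.074 W  (b) Q = 0.0005953 VAR  (c) S = 7.074 VA  (d) PF = 1 (lagging)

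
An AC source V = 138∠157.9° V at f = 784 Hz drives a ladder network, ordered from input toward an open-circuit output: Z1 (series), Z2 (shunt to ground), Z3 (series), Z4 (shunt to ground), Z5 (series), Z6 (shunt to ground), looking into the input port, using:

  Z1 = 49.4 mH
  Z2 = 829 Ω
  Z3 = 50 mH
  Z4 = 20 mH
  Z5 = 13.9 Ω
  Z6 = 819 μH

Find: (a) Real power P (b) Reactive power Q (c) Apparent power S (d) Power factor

Step 1 — Angular frequency: ω = 2π·f = 2π·784 = 4926 rad/s.
Step 2 — Component impedances:
  Z1: Z = jωL = j·4926·0.0494 = 0 + j243.3 Ω
  Z2: Z = R = 829 Ω
  Z3: Z = jωL = j·4926·0.05 = 0 + j246.3 Ω
  Z4: Z = jωL = j·4926·0.02 = 0 + j98.52 Ω
  Z5: Z = R = 13.9 Ω
  Z6: Z = jωL = j·4926·0.000819 = 0 + j4.034 Ω
Step 3 — Ladder network (open output): work backward from the far end, alternating series and parallel combinations. Z_in = 79.54 + j467.7 Ω = 474.4∠80.3° Ω.
Step 4 — Source phasor: V = 138∠157.9° V = -127.9 + j51.92 V.
Step 5 — Current: I = V / Z = 0.0627 + j0.2841 A = 0.2909∠77.6° A.
Step 6 — Complex power: S = V·I* = 6.732 + j39.58 VA.
Step 7 — Real power: P = Re(S) = 6.732 W.
Step 8 — Reactive power: Q = Im(S) = 39.58 VAR.
Step 9 — Apparent power: |S| = 40.15 VA.
Step 10 — Power factor: PF = P/|S| = 0.1677 (lagging).

(a) P = 6.732 W  (b) Q = 39.58 VAR  (c) S = 40.15 VA  (d) PF = 0.1677 (lagging)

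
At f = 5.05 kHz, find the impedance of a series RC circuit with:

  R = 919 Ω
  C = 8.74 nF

Step 1 — Angular frequency: ω = 2π·f = 2π·5050 = 3.173e+04 rad/s.
Step 2 — Component impedances:
  R: Z = R = 919 Ω
  C: Z = 1/(jωC) = -j/(ω·C) = 0 - j3606 Ω
Step 3 — Series combination: Z_total = R + C = 919 - j3606 Ω = 3721∠-75.7° Ω.

Z = 919 - j3606 Ω = 3721∠-75.7° Ω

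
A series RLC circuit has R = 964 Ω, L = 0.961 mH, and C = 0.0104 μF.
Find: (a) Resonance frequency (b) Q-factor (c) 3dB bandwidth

Step 1 — Resonance: ω₀ = 1/√(LC) = 1/√(0.000961·1.04e-08) = 3.163e+05 rad/s.
Step 2 — f₀ = ω₀/(2π) = 5.034e+04 Hz.
Step 3 — Series Q: Q = ω₀L/R = 3.163e+05·0.000961/964 = 0.3153.
Step 4 — Bandwidth: Δω = ω₀/Q = 1.003e+06 rad/s; BW = Δω/(2π) = 1.597e+05 Hz.

(a) f₀ = 5.034e+04 Hz  (b) Q = 0.3153  (c) BW = 1.597e+05 Hz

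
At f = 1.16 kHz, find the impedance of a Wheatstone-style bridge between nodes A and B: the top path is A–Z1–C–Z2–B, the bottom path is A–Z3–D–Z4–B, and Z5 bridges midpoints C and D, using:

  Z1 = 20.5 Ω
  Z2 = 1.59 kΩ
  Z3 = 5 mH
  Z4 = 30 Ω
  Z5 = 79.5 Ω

Step 1 — Angular frequency: ω = 2π·f = 2π·1160 = 7288 rad/s.
Step 2 — Component impedances:
  Z1: Z = R = 20.5 Ω
  Z2: Z = R = 1590 Ω
  Z3: Z = jωL = j·7288·0.005 = 0 + j36.44 Ω
  Z4: Z = R = 30 Ω
  Z5: Z = R = 79.5 Ω
Step 3 — Bridge requires nodal analysis (the Z5 bridge couples midpoints C and D, so the two paths cannot be reduced to a simple series/parallel combination). Setting node B to ground and injecting 1 A at node A, the 3-node admittance system at A, C, D solves to V_A = Z_AB = 41.17 + j30.95 Ω = 51.5∠36.9° Ω.

Z = 41.17 + j30.95 Ω = 51.5∠36.9° Ω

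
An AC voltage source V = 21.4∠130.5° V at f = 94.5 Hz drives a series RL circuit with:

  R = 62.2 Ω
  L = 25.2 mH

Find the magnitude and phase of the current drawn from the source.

Step 1 — Angular frequency: ω = 2π·f = 2π·94.5 = 593.8 rad/s.
Step 2 — Component impedances:
  R: Z = R = 62.2 Ω
  L: Z = jωL = j·593.8·0.0252 = 0 + j14.96 Ω
Step 3 — Series combination: Z_total = R + L = 62.2 + j14.96 Ω = 63.97∠13.5° Ω.
Step 4 — Source phasor: V = 21.4∠130.5° V = -13.9 + j16.27 V.
Step 5 — Ohm's law: I = V / Z_total = (-13.9 + j16.27) / (62.2 + j14.96) = -0.1517 + j0.2981 A.
Step 6 — Convert to polar: |I| = 0.3345 A, ∠I = 117.0°.

I = 0.3345∠117.0° A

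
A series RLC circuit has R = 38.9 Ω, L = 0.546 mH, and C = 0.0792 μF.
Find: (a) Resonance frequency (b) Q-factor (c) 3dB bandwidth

Step 1 — Resonance: ω₀ = 1/√(LC) = 1/√(0.000546·7.92e-08) = 1.521e+05 rad/s.
Step 2 — f₀ = ω₀/(2π) = 2.42e+04 Hz.
Step 3 — Series Q: Q = ω₀L/R = 1.521e+05·0.000546/38.9 = 2.134.
Step 4 — Bandwidth: Δω = ω₀/Q = 7.125e+04 rad/s; BW = Δω/(2π) = 1.134e+04 Hz.

(a) f₀ = 2.42e+04 Hz  (b) Q = 2.134  (c) BW = 1.134e+04 Hz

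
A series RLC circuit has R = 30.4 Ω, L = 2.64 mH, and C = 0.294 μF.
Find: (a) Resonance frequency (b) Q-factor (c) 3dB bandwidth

Step 1 — Resonance: ω₀ = 1/√(LC) = 1/√(0.00264·2.94e-07) = 3.589e+04 rad/s.
Step 2 — f₀ = ω₀/(2π) = 5713 Hz.
Step 3 — Series Q: Q = ω₀L/R = 3.589e+04·0.00264/30.4 = 3.117.
Step 4 — Bandwidth: Δω = ω₀/Q = 1.152e+04 rad/s; BW = Δω/(2π) = 1833 Hz.

(a) f₀ = 5713 Hz  (b) Q = 3.117  (c) BW = 1833 Hz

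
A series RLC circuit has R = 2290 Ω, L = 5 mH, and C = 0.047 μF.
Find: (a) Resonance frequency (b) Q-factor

Step 1 — Resonance condition Im(Z)=0 gives ω₀ = 1/√(LC).
Step 2 — ω₀ = 1/√(0.005·4.7e-08) = 6.523e+04 rad/s.
Step 3 — f₀ = ω₀/(2π) = 1.038e+04 Hz.
Step 4 — Series Q: Q = ω₀L/R = 6.523e+04·0.005/2290 = 0.1424.

(a) f₀ = 1.038e+04 Hz  (b) Q = 0.1424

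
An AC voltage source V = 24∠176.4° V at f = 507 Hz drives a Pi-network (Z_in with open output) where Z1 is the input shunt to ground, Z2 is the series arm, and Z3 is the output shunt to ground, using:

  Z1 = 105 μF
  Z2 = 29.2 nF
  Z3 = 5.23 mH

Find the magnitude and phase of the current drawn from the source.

Step 1 — Angular frequency: ω = 2π·f = 2π·507 = 3186 rad/s.
Step 2 — Component impedances:
  Z1: Z = 1/(jωC) = -j/(ω·C) = 0 - j2.99 Ω
  Z2: Z = 1/(jωC) = -j/(ω·C) = 0 - j1.075e+04 Ω
  Z3: Z = jωL = j·3186·0.00523 = 0 + j16.66 Ω
Step 3 — With open output, the series arm Z2 and the output shunt Z3 appear in series to ground: Z2 + Z3 = 0 - j1.073e+04 Ω.
Step 4 — Parallel with input shunt Z1: Z_in = Z1 || (Z2 + Z3) = 0 - j2.989 Ω = 2.989∠-90.0° Ω.
Step 5 — Source phasor: V = 24∠176.4° V = -23.95 + j1.507 V.
Step 6 — Ohm's law: I = V / Z_total = (-23.95 + j1.507) / (0 - j2.989) = -0.5042 - j8.014 A.
Step 7 — Convert to polar: |I| = 8.03 A, ∠I = -93.6°.

I = 8.03∠-93.6° A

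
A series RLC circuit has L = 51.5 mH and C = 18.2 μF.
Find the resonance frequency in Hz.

Step 1 — Resonance condition Im(Z)=0 gives ω₀ = 1/√(LC).
Step 2 — ω₀ = 1/√(0.0515·1.82e-05) = 1033 rad/s.
Step 3 — f₀ = ω₀/(2π) = 164.4 Hz.

f₀ = 164.4 Hz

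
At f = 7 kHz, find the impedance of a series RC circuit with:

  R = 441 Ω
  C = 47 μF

Step 1 — Angular frequency: ω = 2π·f = 2π·7000 = 4.398e+04 rad/s.
Step 2 — Component impedances:
  R: Z = R = 441 Ω
  C: Z = 1/(jωC) = -j/(ω·C) = 0 - j0.4838 Ω
Step 3 — Series combination: Z_total = R + C = 441 - j0.4838 Ω = 441∠-0.1° Ω.

Z = 441 - j0.4838 Ω = 441∠-0.1° Ω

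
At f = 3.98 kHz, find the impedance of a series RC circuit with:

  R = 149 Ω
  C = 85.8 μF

Step 1 — Angular frequency: ω = 2π·f = 2π·3980 = 2.501e+04 rad/s.
Step 2 — Component impedances:
  R: Z = R = 149 Ω
  C: Z = 1/(jωC) = -j/(ω·C) = 0 - j0.4661 Ω
Step 3 — Series combination: Z_total = R + C = 149 - j0.4661 Ω = 149∠-0.2° Ω.

Z = 149 - j0.4661 Ω = 149∠-0.2° Ω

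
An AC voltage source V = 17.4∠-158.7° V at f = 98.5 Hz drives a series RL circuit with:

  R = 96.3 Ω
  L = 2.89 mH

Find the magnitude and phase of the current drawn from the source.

Step 1 — Angular frequency: ω = 2π·f = 2π·98.5 = 618.9 rad/s.
Step 2 — Component impedances:
  R: Z = R = 96.3 Ω
  L: Z = jωL = j·618.9·0.00289 = 0 + j1.789 Ω
Step 3 — Series combination: Z_total = R + L = 96.3 + j1.789 Ω = 96.32∠1.1° Ω.
Step 4 — Source phasor: V = 17.4∠-158.7° V = -16.21 - j6.321 V.
Step 5 — Ohm's law: I = V / Z_total = (-16.21 - j6.321) / (96.3 + j1.789) = -0.1695 - j0.06249 A.
Step 6 — Convert to polar: |I| = 0.1807 A, ∠I = -159.8°.

I = 0.1807∠-159.8° A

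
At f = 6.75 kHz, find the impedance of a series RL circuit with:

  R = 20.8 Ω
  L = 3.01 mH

Step 1 — Angular frequency: ω = 2π·f = 2π·6750 = 4.241e+04 rad/s.
Step 2 — Component impedances:
  R: Z = R = 20.8 Ω
  L: Z = jωL = j·4.241e+04·0.00301 = 0 + j127.7 Ω
Step 3 — Series combination: Z_total = R + L = 20.8 + j127.7 Ω = 129.3∠80.7° Ω.

Z = 20.8 + j127.7 Ω = 129.3∠80.7° Ω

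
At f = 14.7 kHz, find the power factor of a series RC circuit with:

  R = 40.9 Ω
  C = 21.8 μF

Step 1 — Angular frequency: ω = 2π·f = 2π·1.47e+04 = 9.236e+04 rad/s.
Step 2 — Component impedances:
  R: Z = R = 40.9 Ω
  C: Z = 1/(jωC) = -j/(ω·C) = 0 - j0.4966 Ω
Step 3 — Series combination: Z_total = R + C = 40.9 - j0.4966 Ω = 40.9∠-0.7° Ω.
Step 4 — Power factor: PF = cos(φ) = Re(Z)/|Z| = 40.9/40.903 = 0.9999.
Step 5 — Type: Im(Z) = -0.4966 ⇒ leading (phase φ = -0.7°).

PF = 0.9999 (leading, φ = -0.7°)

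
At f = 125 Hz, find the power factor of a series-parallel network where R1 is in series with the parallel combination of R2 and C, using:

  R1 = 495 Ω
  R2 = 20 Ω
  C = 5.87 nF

Step 1 — Angular frequency: ω = 2π·f = 2π·125 = 785.4 rad/s.
Step 2 — Component impedances:
  R1: Z = R = 495 Ω
  R2: Z = R = 20 Ω
  C: Z = 1/(jωC) = -j/(ω·C) = 0 - j2.169e+05 Ω
Step 3 — Parallel branch: R2 || C = 1/(1/R2 + 1/C) = 20 - j0.001844 Ω.
Step 4 — Series with R1: Z_total = R1 + (R2 || C) = 515 - j0.001844 Ω = 515∠-0.0° Ω.
Step 5 — Power factor: PF = cos(φ) = Re(Z)/|Z| = 515/515 = 1.
Step 6 — Type: Im(Z) = -0.001844 ⇒ leading (phase φ = -0.0°).

PF = 1 (leading, φ = -0.0°)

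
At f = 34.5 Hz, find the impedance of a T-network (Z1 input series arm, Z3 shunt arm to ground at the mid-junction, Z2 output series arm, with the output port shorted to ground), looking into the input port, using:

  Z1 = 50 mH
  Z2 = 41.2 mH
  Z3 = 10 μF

Step 1 — Angular frequency: ω = 2π·f = 2π·34.5 = 216.8 rad/s.
Step 2 — Component impedances:
  Z1: Z = jωL = j·216.8·0.05 = 0 + j10.84 Ω
  Z2: Z = jωL = j·216.8·0.0412 = 0 + j8.931 Ω
  Z3: Z = 1/(jωC) = -j/(ω·C) = 0 - j461.3 Ω
Step 3 — With the output port shorted to ground, the output series arm Z2 runs from the junction to ground; the shunt arm Z3 also runs from the junction to ground. They appear in parallel: Z3 || Z2 = 0 + j9.107 Ω.
Step 4 — Series with input arm Z1: Z_in = Z1 + (Z3 || Z2) = 0 + j19.95 Ω = 19.95∠90.0° Ω.

Z = 0 + j19.95 Ω = 19.95∠90.0° Ω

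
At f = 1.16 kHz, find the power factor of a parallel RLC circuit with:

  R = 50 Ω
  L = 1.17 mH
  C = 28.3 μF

Step 1 — Angular frequency: ω = 2π·f = 2π·1160 = 7288 rad/s.
Step 2 — Component impedances:
  R: Z = R = 50 Ω
  L: Z = jωL = j·7288·0.00117 = 0 + j8.528 Ω
  C: Z = 1/(jωC) = -j/(ω·C) = 0 - j4.848 Ω
Step 3 — Parallel combination: 1/Z_total = 1/R + 1/L + 1/C; Z_total = 2.404 - j10.7 Ω = 10.96∠-77.3° Ω.
Step 4 — Power factor: PF = cos(φ) = Re(Z)/|Z| = 2.404/10.96 = 0.2193.
Step 5 — Type: Im(Z) = -10.7 ⇒ leading (phase φ = -77.3°).

PF = 0.2193 (leading, φ = -77.3°)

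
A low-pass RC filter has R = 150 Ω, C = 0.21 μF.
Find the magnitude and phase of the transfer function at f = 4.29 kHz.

Step 1 — Angular frequency: ω = 2π·4290 = 2.695e+04 rad/s.
Step 2 — Transfer function: H(jω) = 1/(1 + jωRC).
Step 3 — Denominator: 1 + jωRC = 1 + j·2.695e+04·150·2.1e-07 = 1 + j0.8491.
Step 4 — H = 0.5811 - j0.4934.
Step 5 — Magnitude: |H| = 0.7623 (-2.4 dB); phase: φ = -40.3°.

|H| = 0.7623 (-2.4 dB), φ = -40.3°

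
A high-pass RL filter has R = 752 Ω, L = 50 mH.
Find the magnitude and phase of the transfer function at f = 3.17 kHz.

Step 1 — Angular frequency: ω = 2π·3170 = 1.992e+04 rad/s.
Step 2 — Transfer function: H(jω) = jωL/(R + jωL).
Step 3 — Numerator jωL = j·995.9; denominator R + jωL = 752 + j995.9.
Step 4 — H = 0.6369 + j0.4809.
Step 5 — Magnitude: |H| = 0.798 (-2.0 dB); phase: φ = 37.1°.

|H| = 0.798 (-2.0 dB), φ = 37.1°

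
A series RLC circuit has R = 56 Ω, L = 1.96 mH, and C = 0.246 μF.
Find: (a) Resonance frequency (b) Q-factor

Step 1 — Resonance condition Im(Z)=0 gives ω₀ = 1/√(LC).
Step 2 — ω₀ = 1/√(0.00196·2.46e-07) = 4.554e+04 rad/s.
Step 3 — f₀ = ω₀/(2π) = 7248 Hz.
Step 4 — Series Q: Q = ω₀L/R = 4.554e+04·0.00196/56 = 1.594.

(a) f₀ = 7248 Hz  (b) Q = 1.594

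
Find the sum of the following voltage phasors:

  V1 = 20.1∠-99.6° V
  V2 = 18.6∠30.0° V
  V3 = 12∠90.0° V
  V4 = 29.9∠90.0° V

Step 1 — Convert each phasor to rectangular form:
  V1 = 20.1·(cos(-99.6°) + j·sin(-99.6°)) = -3.352 - j19.82 V
  V2 = 18.6·(cos(30.0°) + j·sin(30.0°)) = 16.11 + j9.3 V
  V3 = 12·(cos(90.0°) + j·sin(90.0°)) = 0 + j12 V
  V4 = 29.9·(cos(90.0°) + j·sin(90.0°)) = 0 + j29.9 V
Step 2 — Sum components: V_total = 12.76 + j31.38 V.
Step 3 — Convert to polar: |V_total| = 33.87 V, ∠V_total = 67.9°.

V_total = 33.87∠67.9° V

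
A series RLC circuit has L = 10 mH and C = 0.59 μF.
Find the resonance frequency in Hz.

Step 1 — Resonance condition Im(Z)=0 gives ω₀ = 1/√(LC).
Step 2 — ω₀ = 1/√(0.01·5.9e-07) = 1.302e+04 rad/s.
Step 3 — f₀ = ω₀/(2π) = 2072 Hz.

f₀ = 2072 Hz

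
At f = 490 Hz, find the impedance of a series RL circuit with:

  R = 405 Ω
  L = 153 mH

Step 1 — Angular frequency: ω = 2π·f = 2π·490 = 3079 rad/s.
Step 2 — Component impedances:
  R: Z = R = 405 Ω
  L: Z = jωL = j·3079·0.153 = 0 + j471.1 Ω
Step 3 — Series combination: Z_total = R + L = 405 + j471.1 Ω = 621.2∠49.3° Ω.

Z = 405 + j471.1 Ω = 621.2∠49.3° Ω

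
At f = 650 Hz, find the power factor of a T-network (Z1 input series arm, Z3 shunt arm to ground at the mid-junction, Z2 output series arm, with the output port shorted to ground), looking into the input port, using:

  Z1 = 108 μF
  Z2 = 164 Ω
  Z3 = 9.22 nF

Step 1 — Angular frequency: ω = 2π·f = 2π·650 = 4084 rad/s.
Step 2 — Component impedances:
  Z1: Z = 1/(jωC) = -j/(ω·C) = 0 - j2.267 Ω
  Z2: Z = R = 164 Ω
  Z3: Z = 1/(jωC) = -j/(ω·C) = 0 - j2.656e+04 Ω
Step 3 — With the output port shorted to ground, the output series arm Z2 runs from the junction to ground; the shunt arm Z3 also runs from the junction to ground. They appear in parallel: Z3 || Z2 = 164 - j1.013 Ω.
Step 4 — Series with input arm Z1: Z_in = Z1 + (Z3 || Z2) = 164 - j3.28 Ω = 164∠-1.1° Ω.
Step 5 — Power factor: PF = cos(φ) = Re(Z)/|Z| = 163.99/164.03 = 0.9998.
Step 6 — Type: Im(Z) = -3.28 ⇒ leading (phase φ = -1.1°).

PF = 0.9998 (leading, φ = -1.1°)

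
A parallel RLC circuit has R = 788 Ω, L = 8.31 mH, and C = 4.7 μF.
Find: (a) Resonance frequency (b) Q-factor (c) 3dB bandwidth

Step 1 — Resonance: ω₀ = 1/√(LC) = 1/√(0.00831·4.7e-06) = 5060 rad/s.
Step 2 — f₀ = ω₀/(2π) = 805.3 Hz.
Step 3 — Parallel Q: Q = R/(ω₀L) = 788/(5060·0.00831) = 18.74.
Step 4 — Bandwidth: Δω = ω₀/Q = 270 rad/s; BW = Δω/(2π) = 42.97 Hz.

(a) f₀ = 805.3 Hz  (b) Q = 18.74  (c) BW = 42.97 Hz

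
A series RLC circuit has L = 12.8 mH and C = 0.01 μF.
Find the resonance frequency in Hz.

Step 1 — Resonance condition Im(Z)=0 gives ω₀ = 1/√(LC).
Step 2 — ω₀ = 1/√(0.0128·1e-08) = 8.839e+04 rad/s.
Step 3 — f₀ = ω₀/(2π) = 1.407e+04 Hz.

f₀ = 1.407e+04 Hz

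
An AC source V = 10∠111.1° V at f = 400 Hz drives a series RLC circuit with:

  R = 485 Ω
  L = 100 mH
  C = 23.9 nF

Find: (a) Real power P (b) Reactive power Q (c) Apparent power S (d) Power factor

Step 1 — Angular frequency: ω = 2π·f = 2π·400 = 2513 rad/s.
Step 2 — Component impedances:
  R: Z = R = 485 Ω
  L: Z = jωL = j·2513·0.1 = 0 + j251.3 Ω
  C: Z = 1/(jωC) = -j/(ω·C) = 0 - j1.665e+04 Ω
Step 3 — Series combination: Z_total = R + L + C = 485 - j1.64e+04 Ω = 1.64e+04∠-88.3° Ω.
Step 4 — Source phasor: V = 10∠111.1° V = -3.6 + j9.33 V.
Step 5 — Current: I = V / Z = -0.000575 - j0.0002025 A = 0.0006096∠-160.6° A.
Step 6 — Complex power: S = V·I* = 0.0001802 - j0.006093 VA.
Step 7 — Real power: P = Re(S) = 0.0001802 W.
Step 8 — Reactive power: Q = Im(S) = -0.006093 VAR.
Step 9 — Apparent power: |S| = 0.006096 VA.
Step 10 — Power factor: PF = P/|S| = 0.02957 (leading).

(a) P = 0.0001802 W  (b) Q = -0.006093 VAR  (c) S = 0.006096 VA  (d) PF = 0.02957 (leading)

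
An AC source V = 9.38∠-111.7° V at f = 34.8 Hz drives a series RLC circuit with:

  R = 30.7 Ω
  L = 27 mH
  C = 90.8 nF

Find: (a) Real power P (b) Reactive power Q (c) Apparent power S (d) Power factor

Step 1 — Angular frequency: ω = 2π·f = 2π·34.8 = 218.7 rad/s.
Step 2 — Component impedances:
  R: Z = R = 30.7 Ω
  L: Z = jωL = j·218.7·0.027 = 0 + j5.904 Ω
  C: Z = 1/(jωC) = -j/(ω·C) = 0 - j5.037e+04 Ω
Step 3 — Series combination: Z_total = R + L + C = 30.7 - j5.036e+04 Ω = 5.036e+04∠-90.0° Ω.
Step 4 — Source phasor: V = 9.38∠-111.7° V = -3.468 - j8.715 V.
Step 5 — Current: I = V / Z = 0.000173 - j6.897e-05 A = 0.0001863∠-21.7° A.
Step 6 — Complex power: S = V·I* = 1.065e-06 - j0.001747 VA.
Step 7 — Real power: P = Re(S) = 1.065e-06 W.
Step 8 — Reactive power: Q = Im(S) = -0.001747 VAR.
Step 9 — Apparent power: |S| = 0.001747 VA.
Step 10 — Power factor: PF = P/|S| = 0.0006096 (leading).

(a) P = 1.065e-06 W  (b) Q = -0.001747 VAR  (c) S = 0.001747 VA  (d) PF = 0.0006096 (leading)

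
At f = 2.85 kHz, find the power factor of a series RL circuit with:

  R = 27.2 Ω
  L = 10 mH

Step 1 — Angular frequency: ω = 2π·f = 2π·2850 = 1.791e+04 rad/s.
Step 2 — Component impedances:
  R: Z = R = 27.2 Ω
  L: Z = jωL = j·1.791e+04·0.01 = 0 + j179.1 Ω
Step 3 — Series combination: Z_total = R + L = 27.2 + j179.1 Ω = 181.1∠81.4° Ω.
Step 4 — Power factor: PF = cos(φ) = Re(Z)/|Z| = 27.2/181.1 = 0.1502.
Step 5 — Type: Im(Z) = 179.1 ⇒ lagging (phase φ = 81.4°).

PF = 0.1502 (lagging, φ = 81.4°)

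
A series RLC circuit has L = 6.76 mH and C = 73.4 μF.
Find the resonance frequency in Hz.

Step 1 — Resonance condition Im(Z)=0 gives ω₀ = 1/√(LC).
Step 2 — ω₀ = 1/√(0.00676·7.34e-05) = 1420 rad/s.
Step 3 — f₀ = ω₀/(2π) = 225.9 Hz.

f₀ = 225.9 Hz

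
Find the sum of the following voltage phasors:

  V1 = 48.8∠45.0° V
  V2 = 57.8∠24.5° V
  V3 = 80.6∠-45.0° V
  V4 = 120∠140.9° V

Step 1 — Convert each phasor to rectangular form:
  V1 = 48.8·(cos(45.0°) + j·sin(45.0°)) = 34.51 + j34.51 V
  V2 = 57.8·(cos(24.5°) + j·sin(24.5°)) = 52.6 + j23.97 V
  V3 = 80.6·(cos(-45.0°) + j·sin(-45.0°)) = 56.99 - j56.99 V
  V4 = 120·(cos(140.9°) + j·sin(140.9°)) = -93.13 + j75.68 V
Step 2 — Sum components: V_total = 50.97 + j77.16 V.
Step 3 — Convert to polar: |V_total| = 92.48 V, ∠V_total = 56.6°.

V_total = 92.48∠56.6° V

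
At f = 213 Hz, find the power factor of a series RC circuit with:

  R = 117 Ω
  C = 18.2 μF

Step 1 — Angular frequency: ω = 2π·f = 2π·213 = 1338 rad/s.
Step 2 — Component impedances:
  R: Z = R = 117 Ω
  C: Z = 1/(jωC) = -j/(ω·C) = 0 - j41.06 Ω
Step 3 — Series combination: Z_total = R + C = 117 - j41.06 Ω = 124∠-19.3° Ω.
Step 4 — Power factor: PF = cos(φ) = Re(Z)/|Z| = 117/123.99 = 0.9436.
Step 5 — Type: Im(Z) = -41.06 ⇒ leading (phase φ = -19.3°).

PF = 0.9436 (leading, φ = -19.3°)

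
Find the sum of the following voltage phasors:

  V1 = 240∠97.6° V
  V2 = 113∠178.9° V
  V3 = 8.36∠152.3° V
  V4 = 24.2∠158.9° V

Step 1 — Convert each phasor to rectangular form:
  V1 = 240·(cos(97.6°) + j·sin(97.6°)) = -31.74 + j237.9 V
  V2 = 113·(cos(178.9°) + j·sin(178.9°)) = -113 + j2.169 V
  V3 = 8.36·(cos(152.3°) + j·sin(152.3°)) = -7.402 + j3.886 V
  V4 = 24.2·(cos(158.9°) + j·sin(158.9°)) = -22.58 + j8.712 V
Step 2 — Sum components: V_total = -174.7 + j252.7 V.
Step 3 — Convert to polar: |V_total| = 307.2 V, ∠V_total = 124.7°.

V_total = 307.2∠124.7° V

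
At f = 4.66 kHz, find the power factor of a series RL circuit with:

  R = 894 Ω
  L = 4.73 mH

Step 1 — Angular frequency: ω = 2π·f = 2π·4660 = 2.928e+04 rad/s.
Step 2 — Component impedances:
  R: Z = R = 894 Ω
  L: Z = jωL = j·2.928e+04·0.00473 = 0 + j138.5 Ω
Step 3 — Series combination: Z_total = R + L = 894 + j138.5 Ω = 904.7∠8.8° Ω.
Step 4 — Power factor: PF = cos(φ) = Re(Z)/|Z| = 894/904.7 = 0.9882.
Step 5 — Type: Im(Z) = 138.5 ⇒ lagging (phase φ = 8.8°).

PF = 0.9882 (lagging, φ = 8.8°)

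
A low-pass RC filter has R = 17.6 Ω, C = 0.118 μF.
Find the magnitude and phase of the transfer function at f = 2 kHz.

Step 1 — Angular frequency: ω = 2π·2000 = 1.257e+04 rad/s.
Step 2 — Transfer function: H(jω) = 1/(1 + jωRC).
Step 3 — Denominator: 1 + jωRC = 1 + j·1.257e+04·17.6·1.18e-07 = 1 + j0.0261.
Step 4 — H = 0.9993 - j0.02608.
Step 5 — Magnitude: |H| = 0.9997 (-0.0 dB); phase: φ = -1.5°.

|H| = 0.9997 (-0.0 dB), φ = -1.5°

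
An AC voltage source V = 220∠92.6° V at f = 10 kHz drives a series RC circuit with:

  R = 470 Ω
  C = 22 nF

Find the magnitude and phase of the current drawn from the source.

Step 1 — Angular frequency: ω = 2π·f = 2π·1e+04 = 6.283e+04 rad/s.
Step 2 — Component impedances:
  R: Z = R = 470 Ω
  C: Z = 1/(jωC) = -j/(ω·C) = 0 - j723.4 Ω
Step 3 — Series combination: Z_total = R + C = 470 - j723.4 Ω = 862.7∠-57.0° Ω.
Step 4 — Source phasor: V = 220∠92.6° V = -9.98 + j219.8 V.
Step 5 — Ohm's law: I = V / Z_total = (-9.98 + j219.8) / (470 - j723.4) = -0.2199 + j0.1291 A.
Step 6 — Convert to polar: |I| = 0.255 A, ∠I = 149.6°.

I = 0.255∠149.6° A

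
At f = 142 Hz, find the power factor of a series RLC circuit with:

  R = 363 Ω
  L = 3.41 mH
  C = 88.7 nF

Step 1 — Angular frequency: ω = 2π·f = 2π·142 = 892.2 rad/s.
Step 2 — Component impedances:
  R: Z = R = 363 Ω
  L: Z = jωL = j·892.2·0.00341 = 0 + j3.042 Ω
  C: Z = 1/(jωC) = -j/(ω·C) = 0 - j1.264e+04 Ω
Step 3 — Series combination: Z_total = R + L + C = 363 - j1.263e+04 Ω = 1.264e+04∠-88.4° Ω.
Step 4 — Power factor: PF = cos(φ) = Re(Z)/|Z| = 363/1.264e+04 = 0.02872.
Step 5 — Type: Im(Z) = -1.263e+04 ⇒ leading (phase φ = -88.4°).

PF = 0.02872 (leading, φ = -88.4°)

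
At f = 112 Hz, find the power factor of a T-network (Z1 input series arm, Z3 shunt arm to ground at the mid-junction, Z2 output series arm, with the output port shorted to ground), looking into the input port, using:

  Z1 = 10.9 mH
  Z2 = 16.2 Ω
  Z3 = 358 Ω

Step 1 — Angular frequency: ω = 2π·f = 2π·112 = 703.7 rad/s.
Step 2 — Component impedances:
  Z1: Z = jωL = j·703.7·0.0109 = 0 + j7.671 Ω
  Z2: Z = R = 16.2 Ω
  Z3: Z = R = 358 Ω
Step 3 — With the output port shorted to ground, the output series arm Z2 runs from the junction to ground; the shunt arm Z3 also runs from the junction to ground. They appear in parallel: Z3 || Z2 = 15.5 Ω.
Step 4 — Series with input arm Z1: Z_in = Z1 + (Z3 || Z2) = 15.5 + j7.671 Ω = 17.29∠26.3° Ω.
Step 5 — Power factor: PF = cos(φ) = Re(Z)/|Z| = 15.4987/17.2929 = 0.8962.
Step 6 — Type: Im(Z) = 7.671 ⇒ lagging (phase φ = 26.3°).

PF = 0.8962 (lagging, φ = 26.3°)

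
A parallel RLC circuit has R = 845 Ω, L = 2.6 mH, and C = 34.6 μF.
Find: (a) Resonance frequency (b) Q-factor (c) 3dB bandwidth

Step 1 — Resonance: ω₀ = 1/√(LC) = 1/√(0.0026·3.46e-05) = 3334 rad/s.
Step 2 — f₀ = ω₀/(2π) = 530.6 Hz.
Step 3 — Parallel Q: Q = R/(ω₀L) = 845/(3334·0.0026) = 97.48.
Step 4 — Bandwidth: Δω = ω₀/Q = 34.2 rad/s; BW = Δω/(2π) = 5.444 Hz.

(a) f₀ = 530.6 Hz  (b) Q = 97.48  (c) BW = 5.444 Hz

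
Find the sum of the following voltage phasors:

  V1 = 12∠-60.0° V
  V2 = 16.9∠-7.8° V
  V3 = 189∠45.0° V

Step 1 — Convert each phasor to rectangular form:
  V1 = 12·(cos(-60.0°) + j·sin(-60.0°)) = 6 - j10.39 V
  V2 = 16.9·(cos(-7.8°) + j·sin(-7.8°)) = 16.74 - j2.294 V
  V3 = 189·(cos(45.0°) + j·sin(45.0°)) = 133.6 + j133.6 V
Step 2 — Sum components: V_total = 156.4 + j121 V.
Step 3 — Convert to polar: |V_total| = 197.7 V, ∠V_total = 37.7°.

V_total = 197.7∠37.7° V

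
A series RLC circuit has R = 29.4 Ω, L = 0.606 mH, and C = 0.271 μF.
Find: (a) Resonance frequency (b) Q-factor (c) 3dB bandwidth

Step 1 — Resonance: ω₀ = 1/√(LC) = 1/√(0.000606·2.71e-07) = 7.803e+04 rad/s.
Step 2 — f₀ = ω₀/(2π) = 1.242e+04 Hz.
Step 3 — Series Q: Q = ω₀L/R = 7.803e+04·0.000606/29.4 = 1.608.
Step 4 — Bandwidth: Δω = ω₀/Q = 4.851e+04 rad/s; BW = Δω/(2π) = 7721 Hz.

(a) f₀ = 1.242e+04 Hz  (b) Q = 1.608  (c) BW = 7721 Hz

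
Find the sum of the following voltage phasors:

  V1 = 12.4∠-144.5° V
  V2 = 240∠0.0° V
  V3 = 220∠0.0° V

Step 1 — Convert each phasor to rectangular form:
  V1 = 12.4·(cos(-144.5°) + j·sin(-144.5°)) = -10.1 - j7.201 V
  V2 = 240·(cos(0.0°) + j·sin(0.0°)) = 240 V
  V3 = 220·(cos(0.0°) + j·sin(0.0°)) = 220 V
Step 2 — Sum components: V_total = 449.9 - j7.201 V.
Step 3 — Convert to polar: |V_total| = 450 V, ∠V_total = -0.9°.

V_total = 450∠-0.9° V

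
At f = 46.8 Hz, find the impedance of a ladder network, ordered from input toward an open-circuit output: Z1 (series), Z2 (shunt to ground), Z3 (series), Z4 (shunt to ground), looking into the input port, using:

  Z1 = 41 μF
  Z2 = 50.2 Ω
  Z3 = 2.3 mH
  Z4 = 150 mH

Step 1 — Angular frequency: ω = 2π·f = 2π·46.8 = 294.1 rad/s.
Step 2 — Component impedances:
  Z1: Z = 1/(jωC) = -j/(ω·C) = 0 - j82.95 Ω
  Z2: Z = R = 50.2 Ω
  Z3: Z = jωL = j·294.1·0.0023 = 0 + j0.6763 Ω
  Z4: Z = jωL = j·294.1·0.15 = 0 + j44.11 Ω
Step 3 — Ladder network (open output): work backward from the far end, alternating series and parallel combinations. Z_in = 22.25 - j58.01 Ω = 62.13∠-69.0° Ω.

Z = 22.25 - j58.01 Ω = 62.13∠-69.0° Ω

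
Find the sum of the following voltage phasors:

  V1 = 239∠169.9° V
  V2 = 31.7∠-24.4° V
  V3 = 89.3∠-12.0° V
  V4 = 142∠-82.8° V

Step 1 — Convert each phasor to rectangular form:
  V1 = 239·(cos(169.9°) + j·sin(169.9°)) = -235.3 + j41.91 V
  V2 = 31.7·(cos(-24.4°) + j·sin(-24.4°)) = 28.87 - j13.1 V
  V3 = 89.3·(cos(-12.0°) + j·sin(-12.0°)) = 87.35 - j18.57 V
  V4 = 142·(cos(-82.8°) + j·sin(-82.8°)) = 17.8 - j140.9 V
Step 2 — Sum components: V_total = -101.3 - j130.6 V.
Step 3 — Convert to polar: |V_total| = 165.3 V, ∠V_total = -127.8°.

V_total = 165.3∠-127.8° V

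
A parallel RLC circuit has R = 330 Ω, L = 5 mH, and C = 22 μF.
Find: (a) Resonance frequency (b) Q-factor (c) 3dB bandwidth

Step 1 — Resonance: ω₀ = 1/√(LC) = 1/√(0.005·2.2e-05) = 3015 rad/s.
Step 2 — f₀ = ω₀/(2π) = 479.9 Hz.
Step 3 — Parallel Q: Q = R/(ω₀L) = 330/(3015·0.005) = 21.89.
Step 4 — Bandwidth: Δω = ω₀/Q = 137.7 rad/s; BW = Δω/(2π) = 21.92 Hz.

(a) f₀ = 479.9 Hz  (b) Q = 21.89  (c) BW = 21.92 Hz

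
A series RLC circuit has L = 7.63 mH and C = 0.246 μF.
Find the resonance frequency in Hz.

Step 1 — Resonance condition Im(Z)=0 gives ω₀ = 1/√(LC).
Step 2 — ω₀ = 1/√(0.00763·2.46e-07) = 2.308e+04 rad/s.
Step 3 — f₀ = ω₀/(2π) = 3674 Hz.

f₀ = 3674 Hz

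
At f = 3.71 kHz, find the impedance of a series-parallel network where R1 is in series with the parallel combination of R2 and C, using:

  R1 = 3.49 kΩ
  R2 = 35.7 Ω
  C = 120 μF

Step 1 — Angular frequency: ω = 2π·f = 2π·3710 = 2.331e+04 rad/s.
Step 2 — Component impedances:
  R1: Z = R = 3490 Ω
  R2: Z = R = 35.7 Ω
  C: Z = 1/(jωC) = -j/(ω·C) = 0 - j0.3575 Ω
Step 3 — Parallel branch: R2 || C = 1/(1/R2 + 1/C) = 0.003579 - j0.3575 Ω.
Step 4 — Series with R1: Z_total = R1 + (R2 || C) = 3490 - j0.3575 Ω = 3490∠-0.0° Ω.

Z = 3490 - j0.3575 Ω = 3490∠-0.0° Ω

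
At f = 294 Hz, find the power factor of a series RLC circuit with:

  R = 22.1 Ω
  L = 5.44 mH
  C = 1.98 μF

Step 1 — Angular frequency: ω = 2π·f = 2π·294 = 1847 rad/s.
Step 2 — Component impedances:
  R: Z = R = 22.1 Ω
  L: Z = jωL = j·1847·0.00544 = 0 + j10.05 Ω
  C: Z = 1/(jωC) = -j/(ω·C) = 0 - j273.4 Ω
Step 3 — Series combination: Z_total = R + L + C = 22.1 - j263.4 Ω = 264.3∠-85.2° Ω.
Step 4 — Power factor: PF = cos(φ) = Re(Z)/|Z| = 22.1/264.3 = 0.08362.
Step 5 — Type: Im(Z) = -263.4 ⇒ leading (phase φ = -85.2°).

PF = 0.08362 (leading, φ = -85.2°)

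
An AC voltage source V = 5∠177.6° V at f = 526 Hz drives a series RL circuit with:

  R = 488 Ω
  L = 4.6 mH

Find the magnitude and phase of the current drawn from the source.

Step 1 — Angular frequency: ω = 2π·f = 2π·526 = 3305 rad/s.
Step 2 — Component impedances:
  R: Z = R = 488 Ω
  L: Z = jωL = j·3305·0.0046 = 0 + j15.2 Ω
Step 3 — Series combination: Z_total = R + L = 488 + j15.2 Ω = 488.2∠1.8° Ω.
Step 4 — Source phasor: V = 5∠177.6° V = -4.996 + j0.2094 V.
Step 5 — Ohm's law: I = V / Z_total = (-4.996 + j0.2094) / (488 + j15.2) = -0.01021 + j0.0007472 A.
Step 6 — Convert to polar: |I| = 0.01024 A, ∠I = 175.8°.

I = 0.01024∠175.8° A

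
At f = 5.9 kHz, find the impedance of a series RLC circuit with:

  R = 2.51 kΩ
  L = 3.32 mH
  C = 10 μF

Step 1 — Angular frequency: ω = 2π·f = 2π·5900 = 3.707e+04 rad/s.
Step 2 — Component impedances:
  R: Z = R = 2510 Ω
  L: Z = jωL = j·3.707e+04·0.00332 = 0 + j123.1 Ω
  C: Z = 1/(jωC) = -j/(ω·C) = 0 - j2.698 Ω
Step 3 — Series combination: Z_total = R + L + C = 2510 + j120.4 Ω = 2513∠2.7° Ω.

Z = 2510 + j120.4 Ω = 2513∠2.7° Ω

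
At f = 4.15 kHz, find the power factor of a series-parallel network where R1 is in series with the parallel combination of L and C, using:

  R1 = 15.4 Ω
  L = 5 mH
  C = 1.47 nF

Step 1 — Angular frequency: ω = 2π·f = 2π·4150 = 2.608e+04 rad/s.
Step 2 — Component impedances:
  R1: Z = R = 15.4 Ω
  L: Z = jωL = j·2.608e+04·0.005 = 0 + j130.4 Ω
  C: Z = 1/(jωC) = -j/(ω·C) = 0 - j2.609e+04 Ω
Step 3 — Parallel branch: L || C = 1/(1/L + 1/C) = 0 + j131 Ω.
Step 4 — Series with R1: Z_total = R1 + (L || C) = 15.4 + j131 Ω = 131.9∠83.3° Ω.
Step 5 — Power factor: PF = cos(φ) = Re(Z)/|Z| = 15.4/131.93 = 0.1167.
Step 6 — Type: Im(Z) = 131 ⇒ lagging (phase φ = 83.3°).

PF = 0.1167 (lagging, φ = 83.3°)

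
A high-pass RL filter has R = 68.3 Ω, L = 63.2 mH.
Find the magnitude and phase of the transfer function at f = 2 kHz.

Step 1 — Angular frequency: ω = 2π·2000 = 1.257e+04 rad/s.
Step 2 — Transfer function: H(jω) = jωL/(R + jωL).
Step 3 — Numerator jωL = j·794.2; denominator R + jωL = 68.3 + j794.2.
Step 4 — H = 0.9927 + j0.08537.
Step 5 — Magnitude: |H| = 0.9963 (-0.0 dB); phase: φ = 4.9°.

|H| = 0.9963 (-0.0 dB), φ = 4.9°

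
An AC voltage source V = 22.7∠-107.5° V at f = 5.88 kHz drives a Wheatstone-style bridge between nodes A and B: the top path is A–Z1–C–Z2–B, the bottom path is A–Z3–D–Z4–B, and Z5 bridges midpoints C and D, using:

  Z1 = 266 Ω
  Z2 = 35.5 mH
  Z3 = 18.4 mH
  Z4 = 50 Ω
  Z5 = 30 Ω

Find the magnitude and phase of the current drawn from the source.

Step 1 — Angular frequency: ω = 2π·f = 2π·5880 = 3.695e+04 rad/s.
Step 2 — Component impedances:
  Z1: Z = R = 266 Ω
  Z2: Z = jωL = j·3.695e+04·0.0355 = 0 + j1312 Ω
  Z3: Z = jωL = j·3.695e+04·0.0184 = 0 + j679.8 Ω
  Z4: Z = R = 50 Ω
  Z5: Z = R = 30 Ω
Step 3 — Bridge requires nodal analysis (the Z5 bridge couples midpoints C and D, so the two paths cannot be reduced to a simple series/parallel combination). Setting node B to ground and injecting 1 A at node A, the 3-node admittance system at A, C, D solves to V_A = Z_AB = 297.3 + j112.5 Ω = 317.9∠20.7° Ω.
Step 4 — Source phasor: V = 22.7∠-107.5° V = -6.826 - j21.65 V.
Step 5 — Ohm's law: I = V / Z_total = (-6.826 - j21.65) / (297.3 + j112.5) = -0.04418 - j0.0561 A.
Step 6 — Convert to polar: |I| = 0.07141 A, ∠I = -128.2°.

I = 0.07141∠-128.2° A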